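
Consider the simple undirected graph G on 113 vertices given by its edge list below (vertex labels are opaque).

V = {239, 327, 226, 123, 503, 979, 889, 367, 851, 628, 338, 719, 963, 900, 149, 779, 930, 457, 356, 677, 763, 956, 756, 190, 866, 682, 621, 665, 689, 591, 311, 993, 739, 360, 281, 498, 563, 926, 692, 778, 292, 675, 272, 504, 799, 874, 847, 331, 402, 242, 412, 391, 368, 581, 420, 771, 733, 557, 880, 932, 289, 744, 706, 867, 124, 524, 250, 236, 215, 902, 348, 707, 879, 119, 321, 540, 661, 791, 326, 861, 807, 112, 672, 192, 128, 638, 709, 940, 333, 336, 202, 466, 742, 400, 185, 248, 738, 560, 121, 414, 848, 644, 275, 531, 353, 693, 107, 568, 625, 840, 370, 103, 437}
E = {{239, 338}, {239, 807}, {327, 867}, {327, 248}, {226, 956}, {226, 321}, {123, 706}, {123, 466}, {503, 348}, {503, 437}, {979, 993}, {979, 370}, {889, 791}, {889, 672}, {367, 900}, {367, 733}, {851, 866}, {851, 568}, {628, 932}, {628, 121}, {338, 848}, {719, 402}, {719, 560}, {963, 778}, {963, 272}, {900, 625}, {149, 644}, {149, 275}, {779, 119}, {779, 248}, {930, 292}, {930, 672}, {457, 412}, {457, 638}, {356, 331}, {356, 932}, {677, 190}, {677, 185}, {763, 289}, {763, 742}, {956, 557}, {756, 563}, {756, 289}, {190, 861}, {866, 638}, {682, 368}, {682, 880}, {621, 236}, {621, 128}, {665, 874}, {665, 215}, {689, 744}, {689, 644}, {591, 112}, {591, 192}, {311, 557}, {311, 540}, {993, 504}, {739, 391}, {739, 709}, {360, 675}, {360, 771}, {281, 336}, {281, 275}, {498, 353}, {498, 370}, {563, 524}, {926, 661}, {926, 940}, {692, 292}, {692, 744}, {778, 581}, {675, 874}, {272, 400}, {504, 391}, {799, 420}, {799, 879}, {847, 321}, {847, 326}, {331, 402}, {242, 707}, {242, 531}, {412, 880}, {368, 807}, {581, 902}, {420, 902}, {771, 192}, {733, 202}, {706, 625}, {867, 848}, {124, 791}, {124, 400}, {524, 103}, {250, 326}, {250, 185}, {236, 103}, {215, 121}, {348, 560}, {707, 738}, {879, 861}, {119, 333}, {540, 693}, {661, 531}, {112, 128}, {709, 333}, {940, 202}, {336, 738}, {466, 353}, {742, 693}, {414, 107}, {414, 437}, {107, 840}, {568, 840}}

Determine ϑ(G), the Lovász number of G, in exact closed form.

113*cos(pi/113)/(cos(pi/113) + 1)

deg(121) = 2; N(121) = {628, 215}.
N(420) = {799, 902}, |N(420)| = 2.
Vertex 414 has 2 neighbors: 107, 437.
N(682) = {368, 880}, |N(682)| = 2.
2-regular, N=113; this is C_{113}, the 113-cycle.
Distinct eigenvalues (to 5 d.p.): [2.0, 1.99691, 1.98765, 1.97224, 1.95074, 1.9232, 1.88973, 1.85041, 1.80537, 1.75475, 1.69871, 1.63742, 1.57106, 1.49985, 1.42401, 1.34376, 1.25936, 1.17107, 1.07915, 0.98391, 0.88562, 0.78459, 0.68114, 0.57558, 0.46824, 0.35946, 0.24956, 0.1389, 0.0278, -0.08338, -0.1943, -0.30463, -0.41401, -0.52211, -0.6286, -0.73315, -0.83543, -0.93512, -1.03193, -1.12555, -1.21568, -1.30206, -1.38442, -1.4625, -1.53605, -1.60486, -1.66871, -1.7274, -1.78075, -1.8286, -1.87079, -1.9072, -1.93772, -1.96225, -1.98071, -1.99305, -1.99923].
Lovász (edge-transitive): ϑ = −113·(-2*cos(pi/113))/((2)−(-2*cos(pi/113))) = 113*cos(pi/113)/(cos(pi/113) + 1).
ϑ(G) ≈ 56.489080889.
56 ≤ 113*cos(pi/113)/(cos(pi/113) + 1) ≤ 57: both strict.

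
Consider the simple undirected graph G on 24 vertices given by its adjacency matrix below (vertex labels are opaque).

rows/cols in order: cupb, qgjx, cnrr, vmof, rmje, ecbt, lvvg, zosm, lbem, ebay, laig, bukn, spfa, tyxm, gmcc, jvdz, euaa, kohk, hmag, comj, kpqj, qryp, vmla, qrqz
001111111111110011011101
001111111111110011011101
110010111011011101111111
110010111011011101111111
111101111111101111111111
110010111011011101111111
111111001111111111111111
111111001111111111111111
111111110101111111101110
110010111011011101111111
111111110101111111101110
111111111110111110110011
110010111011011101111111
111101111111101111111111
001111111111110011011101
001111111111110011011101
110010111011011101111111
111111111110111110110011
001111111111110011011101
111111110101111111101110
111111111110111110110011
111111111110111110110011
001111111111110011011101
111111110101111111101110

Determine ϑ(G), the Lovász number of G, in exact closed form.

N(bukn) = {cupb, qgjx, cnrr, vmof, rmje, ecbt, lvvg, zosm, lbem, ebay, laig, spfa, tyxm, gmcc, jvdz, euaa, hmag, comj, vmla, qrqz}, |N(bukn)| = 20.
Vertex vmof has 18 neighbors: cupb, qgjx, rmje, lvvg, zosm, lbem, laig, bukn, tyxm, gmcc, jvdz, kohk, hmag, comj, kpqj, qryp, vmla, qrqz.
N(qgjx) = {cnrr, vmof, rmje, ecbt, lvvg, zosm, lbem, ebay, laig, bukn, spfa, tyxm, euaa, kohk, comj, kpqj, qryp, qrqz}, |N(qgjx)| = 18.
N(hmag) = {cnrr, vmof, rmje, ecbt, lvvg, zosm, lbem, ebay, laig, bukn, spfa, tyxm, euaa, kohk, comj, kpqj, qryp, qrqz}, |N(hmag)| = 18.
G = K_{6,6,4,4,2,2}: α = 6 = χ(Ḡ), so ϑ = 6.
Numerically 6.00000.
Check 6 ≤ 6 ≤ 6: collapsed.

6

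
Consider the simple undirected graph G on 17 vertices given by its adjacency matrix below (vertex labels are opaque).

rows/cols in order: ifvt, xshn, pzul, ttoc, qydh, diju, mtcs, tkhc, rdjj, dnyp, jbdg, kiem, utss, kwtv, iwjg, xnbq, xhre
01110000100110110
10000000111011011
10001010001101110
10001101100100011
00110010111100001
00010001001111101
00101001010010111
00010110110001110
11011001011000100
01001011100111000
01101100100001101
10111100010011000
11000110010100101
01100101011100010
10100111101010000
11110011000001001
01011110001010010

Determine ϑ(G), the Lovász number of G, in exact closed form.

sqrt(17)

deg(utss) = 8; N(utss) = {ifvt, xshn, diju, mtcs, dnyp, kiem, iwjg, xhre}.
N(ifvt) = {xshn, pzul, ttoc, rdjj, kiem, utss, iwjg, xnbq}, |N(ifvt)| = 8.
N(dnyp) = {xshn, qydh, mtcs, tkhc, rdjj, kiem, utss, kwtv}, |N(dnyp)| = 8.
Vertex xhre has 8 neighbors: xshn, ttoc, qydh, diju, mtcs, jbdg, utss, xnbq.
Every vertex has degree 8 (N=17); SR(17,8,3,4) — a Paley graph.
Distinct eigenvalues (to 6 d.p.): [8.0, 1.561553, -2.561553].
Lovász: ϑ = −17(-sqrt(17)/2 - 1/2)/(8+-(-sqrt(17)/2 - 1/2)) = sqrt(17).
ϑ(G) ≈ 4.12311.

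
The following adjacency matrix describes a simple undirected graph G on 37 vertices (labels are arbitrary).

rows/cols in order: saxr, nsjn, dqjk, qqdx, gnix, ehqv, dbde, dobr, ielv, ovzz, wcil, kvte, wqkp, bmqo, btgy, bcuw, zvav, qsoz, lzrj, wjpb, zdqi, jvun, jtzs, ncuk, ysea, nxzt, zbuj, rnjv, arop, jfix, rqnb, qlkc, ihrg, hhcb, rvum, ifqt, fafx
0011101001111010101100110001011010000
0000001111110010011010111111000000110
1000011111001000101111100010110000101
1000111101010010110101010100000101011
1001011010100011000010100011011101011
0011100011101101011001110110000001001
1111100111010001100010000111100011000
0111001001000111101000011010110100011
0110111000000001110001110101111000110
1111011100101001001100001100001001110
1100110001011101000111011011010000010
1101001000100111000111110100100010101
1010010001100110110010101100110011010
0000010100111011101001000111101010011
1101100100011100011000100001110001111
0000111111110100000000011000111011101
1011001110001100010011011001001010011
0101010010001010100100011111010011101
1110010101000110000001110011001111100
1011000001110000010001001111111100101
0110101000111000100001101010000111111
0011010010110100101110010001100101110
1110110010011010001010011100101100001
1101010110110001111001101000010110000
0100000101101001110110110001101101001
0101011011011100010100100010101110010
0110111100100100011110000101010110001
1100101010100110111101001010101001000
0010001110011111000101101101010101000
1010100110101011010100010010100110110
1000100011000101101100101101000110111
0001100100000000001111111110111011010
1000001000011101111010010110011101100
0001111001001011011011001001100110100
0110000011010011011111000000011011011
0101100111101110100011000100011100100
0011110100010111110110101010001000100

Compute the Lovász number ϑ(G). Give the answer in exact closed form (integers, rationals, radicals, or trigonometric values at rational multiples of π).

sqrt(37)

N(qlkc) = {qqdx, gnix, dobr, lzrj, wjpb, zdqi, jvun, jtzs, ncuk, ysea, nxzt, zbuj, arop, jfix, rqnb, ihrg, hhcb, ifqt}, |N(qlkc)| = 18.
Vertex dbde has 18 neighbors: saxr, nsjn, dqjk, qqdx, gnix, dobr, ielv, ovzz, kvte, bcuw, zvav, zdqi, nxzt, zbuj, rnjv, arop, ihrg, hhcb.
Vertex saxr has 18 neighbors: dqjk, qqdx, gnix, dbde, ovzz, wcil, kvte, wqkp, btgy, zvav, lzrj, wjpb, jtzs, ncuk, rnjv, jfix, rqnb, ihrg.
Vertex qqdx has 18 neighbors: saxr, gnix, ehqv, dbde, dobr, ovzz, kvte, btgy, zvav, qsoz, wjpb, jvun, ncuk, nxzt, qlkc, hhcb, ifqt, fafx.
18-regular, N=37; strongly regular (37,18,8,9).
The 3 distinct eigenvalues: [18.0, 2.54138, -3.54138].
Lovász: ϑ = −37(-sqrt(37)/2 - 1/2)/(18+-(-sqrt(37)/2 - 1/2)) = sqrt(37).
Numerically 6.08276.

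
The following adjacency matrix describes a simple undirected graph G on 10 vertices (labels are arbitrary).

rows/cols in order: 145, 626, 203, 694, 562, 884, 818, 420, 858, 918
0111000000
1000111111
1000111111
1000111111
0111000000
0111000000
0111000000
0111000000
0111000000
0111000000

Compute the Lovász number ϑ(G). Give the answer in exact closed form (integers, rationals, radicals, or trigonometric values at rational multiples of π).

7

deg(562) = 3; N(562) = {626, 203, 694}.
Vertex 420 has 3 neighbors: 626, 203, 694.
N(626) = {145, 562, 884, 818, 420, 858, 918}, |N(626)| = 7.
Vertex 694 has 7 neighbors: 145, 562, 884, 818, 420, 858, 918.
Complete 2-partite, parts [7, 3]: perfect, ϑ = α = 7.
= 7.00000000… (decimal).
7 ≤ 7 ≤ 7: collapsed.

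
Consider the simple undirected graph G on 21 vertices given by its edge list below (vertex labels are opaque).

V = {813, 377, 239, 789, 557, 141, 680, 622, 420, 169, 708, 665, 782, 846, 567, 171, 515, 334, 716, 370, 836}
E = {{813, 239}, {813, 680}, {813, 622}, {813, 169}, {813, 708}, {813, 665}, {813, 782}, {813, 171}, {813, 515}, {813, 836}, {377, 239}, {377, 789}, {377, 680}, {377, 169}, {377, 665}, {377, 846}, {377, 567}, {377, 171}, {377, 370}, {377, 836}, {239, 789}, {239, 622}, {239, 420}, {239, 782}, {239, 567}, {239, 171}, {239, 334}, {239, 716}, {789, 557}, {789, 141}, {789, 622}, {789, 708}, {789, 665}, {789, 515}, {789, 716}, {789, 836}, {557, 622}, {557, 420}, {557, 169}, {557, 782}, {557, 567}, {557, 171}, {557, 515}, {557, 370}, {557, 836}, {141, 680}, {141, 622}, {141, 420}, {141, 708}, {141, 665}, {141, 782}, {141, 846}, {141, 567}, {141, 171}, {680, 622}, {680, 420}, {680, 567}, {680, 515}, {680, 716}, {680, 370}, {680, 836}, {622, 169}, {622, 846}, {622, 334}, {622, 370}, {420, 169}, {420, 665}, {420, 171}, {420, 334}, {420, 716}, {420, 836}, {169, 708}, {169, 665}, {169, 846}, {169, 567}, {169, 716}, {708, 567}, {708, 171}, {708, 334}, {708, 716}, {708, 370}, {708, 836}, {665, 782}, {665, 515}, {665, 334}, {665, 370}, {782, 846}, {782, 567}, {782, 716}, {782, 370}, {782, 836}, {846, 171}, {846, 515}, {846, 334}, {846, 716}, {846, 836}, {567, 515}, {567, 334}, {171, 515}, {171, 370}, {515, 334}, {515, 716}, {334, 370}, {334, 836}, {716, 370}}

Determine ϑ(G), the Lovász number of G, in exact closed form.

6

deg(680) = 10; N(680) = {813, 377, 141, 622, 420, 567, 515, 716, 370, 836}.
Vertex 846 has 10 neighbors: 377, 141, 622, 169, 782, 171, 515, 334, 716, 836.
deg(557) = 10; N(557) = {789, 622, 420, 169, 782, 567, 171, 515, 370, 836}.
N(836) = {813, 377, 789, 557, 680, 420, 708, 782, 846, 334}, |N(836)| = 10.
Regular of degree 10 on 21 vertices: this is K(7,2), the Kneser graph.
Distinct eigenvalues (to 4 d.p.): [10.0, 1.0, -4.0].
With N=21: ϑ(G) = 21·(-1*(-4))/(10−(-4)) = 6.
≈ 6.00000000 (to 8 d.p.).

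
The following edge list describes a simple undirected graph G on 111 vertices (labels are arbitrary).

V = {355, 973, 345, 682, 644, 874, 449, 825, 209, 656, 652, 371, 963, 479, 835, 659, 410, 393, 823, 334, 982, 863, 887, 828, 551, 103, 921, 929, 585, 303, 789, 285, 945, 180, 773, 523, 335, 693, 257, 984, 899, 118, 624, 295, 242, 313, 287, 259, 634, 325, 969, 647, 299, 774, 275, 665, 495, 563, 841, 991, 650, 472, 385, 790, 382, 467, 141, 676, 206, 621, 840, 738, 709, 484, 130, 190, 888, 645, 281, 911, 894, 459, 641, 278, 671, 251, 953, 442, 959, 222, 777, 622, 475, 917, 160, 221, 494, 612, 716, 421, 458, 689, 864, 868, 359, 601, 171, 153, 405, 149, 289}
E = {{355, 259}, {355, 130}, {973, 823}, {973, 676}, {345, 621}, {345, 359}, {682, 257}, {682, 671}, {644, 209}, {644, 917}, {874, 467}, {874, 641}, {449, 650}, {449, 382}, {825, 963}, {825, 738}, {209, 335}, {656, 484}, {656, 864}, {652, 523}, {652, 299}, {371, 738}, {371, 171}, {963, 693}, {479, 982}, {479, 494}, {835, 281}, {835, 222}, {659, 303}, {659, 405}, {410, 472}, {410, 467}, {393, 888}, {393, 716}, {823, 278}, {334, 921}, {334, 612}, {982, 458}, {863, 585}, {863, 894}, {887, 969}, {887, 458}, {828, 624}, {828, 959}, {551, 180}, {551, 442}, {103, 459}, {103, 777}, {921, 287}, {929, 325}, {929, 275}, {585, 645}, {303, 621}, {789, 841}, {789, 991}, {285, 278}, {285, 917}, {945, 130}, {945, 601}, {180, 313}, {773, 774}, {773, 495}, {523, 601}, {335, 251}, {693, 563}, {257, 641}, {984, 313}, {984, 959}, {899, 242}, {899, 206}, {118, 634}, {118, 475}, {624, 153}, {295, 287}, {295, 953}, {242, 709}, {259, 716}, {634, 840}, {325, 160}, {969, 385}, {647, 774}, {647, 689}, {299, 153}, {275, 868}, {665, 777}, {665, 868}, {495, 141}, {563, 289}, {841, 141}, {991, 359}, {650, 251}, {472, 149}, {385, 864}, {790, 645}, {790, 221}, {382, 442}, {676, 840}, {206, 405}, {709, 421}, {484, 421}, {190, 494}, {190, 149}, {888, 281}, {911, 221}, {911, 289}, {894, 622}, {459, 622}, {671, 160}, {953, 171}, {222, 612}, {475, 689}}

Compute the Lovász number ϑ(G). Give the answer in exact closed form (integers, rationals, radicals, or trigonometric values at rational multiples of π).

N(982) = {479, 458}, |N(982)| = 2.
N(773) = {774, 495}, |N(773)| = 2.
Vertex 888 has 2 neighbors: 393, 281.
Vertex 449 has 2 neighbors: 650, 382.
G on 111 vertices is 2-regular; connected 2-regular on 111 ⇒ C_{111}.
The 56 distinct eigenvalues: [2.0, 1.997, 1.987, 1.971, 1.949, 1.92, 1.886, 1.845, 1.798, 1.746, 1.688, 1.625, 1.556, 1.482, 1.404, 1.321, 1.234, 1.143, 1.049, 0.951, 0.85, 0.746, 0.64, 0.531, 0.421, 0.31, 0.198, 0.085, -0.028, -0.141, -0.254, -0.366, -0.477, -0.586, -0.693, -0.798, -0.9, -1.0, -1.096, -1.189, -1.278, -1.363, -1.444, -1.52, -1.591, -1.657, -1.718, -1.773, -1.822, -1.866, -1.904, -1.935, -1.961, -1.98, -1.993, -1.999].
Lovász (edge-transitive): ϑ = −111·(-2*cos(pi/111))/((2)−(-2*cos(pi/111))) = 111*cos(pi/111)/(cos(pi/111) + 1).
ϑ(G) ≈ 55.4888841.
α=55, χ(Ḡ)=56; ϑ=111*cos(pi/111)/(cos(pi/111) + 1) lies between (both strict).

111*cos(pi/111)/(cos(pi/111) + 1)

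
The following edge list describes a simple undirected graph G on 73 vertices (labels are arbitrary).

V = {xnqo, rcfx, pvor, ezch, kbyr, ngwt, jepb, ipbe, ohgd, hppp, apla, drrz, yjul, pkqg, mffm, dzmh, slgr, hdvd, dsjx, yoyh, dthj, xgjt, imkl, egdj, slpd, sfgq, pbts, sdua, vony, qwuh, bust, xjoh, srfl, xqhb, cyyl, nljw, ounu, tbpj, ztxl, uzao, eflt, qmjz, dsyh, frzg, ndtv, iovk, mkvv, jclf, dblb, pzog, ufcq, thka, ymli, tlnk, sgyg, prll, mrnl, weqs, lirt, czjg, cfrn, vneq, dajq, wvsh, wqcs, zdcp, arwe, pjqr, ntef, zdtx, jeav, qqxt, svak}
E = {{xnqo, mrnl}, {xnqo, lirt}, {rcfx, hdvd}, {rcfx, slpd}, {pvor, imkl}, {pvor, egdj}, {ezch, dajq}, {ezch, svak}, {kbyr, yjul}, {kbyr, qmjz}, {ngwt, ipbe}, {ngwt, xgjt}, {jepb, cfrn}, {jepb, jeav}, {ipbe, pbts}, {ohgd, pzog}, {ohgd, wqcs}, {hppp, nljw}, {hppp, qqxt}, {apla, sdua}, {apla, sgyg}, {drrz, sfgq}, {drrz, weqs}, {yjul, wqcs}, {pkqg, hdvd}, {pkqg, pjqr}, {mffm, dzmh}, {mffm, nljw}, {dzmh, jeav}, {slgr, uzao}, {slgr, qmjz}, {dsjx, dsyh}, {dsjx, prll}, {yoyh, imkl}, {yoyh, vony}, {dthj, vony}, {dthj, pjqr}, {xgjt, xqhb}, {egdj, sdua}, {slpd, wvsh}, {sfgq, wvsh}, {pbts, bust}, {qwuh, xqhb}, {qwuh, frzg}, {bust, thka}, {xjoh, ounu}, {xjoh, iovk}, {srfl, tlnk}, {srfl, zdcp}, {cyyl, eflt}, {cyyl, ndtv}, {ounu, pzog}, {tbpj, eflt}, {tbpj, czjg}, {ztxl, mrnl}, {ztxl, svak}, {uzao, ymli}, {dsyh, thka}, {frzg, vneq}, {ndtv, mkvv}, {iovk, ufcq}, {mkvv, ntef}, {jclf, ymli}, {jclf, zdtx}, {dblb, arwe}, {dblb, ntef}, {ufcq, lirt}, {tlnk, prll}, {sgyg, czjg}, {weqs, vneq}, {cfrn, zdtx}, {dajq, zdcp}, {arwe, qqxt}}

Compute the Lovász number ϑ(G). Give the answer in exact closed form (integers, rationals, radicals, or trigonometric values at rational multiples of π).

73*cos(pi/73)/(cos(pi/73) + 1)

Vertex ztxl has 2 neighbors: mrnl, svak.
deg(cyyl) = 2; N(cyyl) = {eflt, ndtv}.
Vertex xnqo has 2 neighbors: mrnl, lirt.
deg(ounu) = 2; N(ounu) = {xjoh, pzog}.
Regular of degree 2 on 73 vertices: connected 2-regular on 73 ⇒ C_{73}.
The 37 distinct eigenvalues: [2.0, 1.9926, 1.97044, 1.9337, 1.88263, 1.81764, 1.73918, 1.64785, 1.54431, 1.42935, 1.3038, 1.1686, 1.02474, 0.8733, 0.7154, 0.55219, 0.3849, 0.21476, 0.04303, -0.12902, -0.30011, -0.46898, -0.63438, -0.79509, -0.9499, -1.09769, -1.23734, -1.36784, -1.48821, -1.59756, -1.69508, -1.78006, -1.85185, -1.90993, -1.95388, -1.98335, -1.99815].
Lovász: ϑ = −73(-2*cos(pi/73))/(2+-(-1)*2*cos(pi/73)) = 73*cos(pi/73)/(cos(pi/73) + 1).
≈ 36.4831 (to 4 d.p.).
α=36, χ(Ḡ)=37; ϑ=73*cos(pi/73)/(cos(pi/73) + 1) lies between (both strict).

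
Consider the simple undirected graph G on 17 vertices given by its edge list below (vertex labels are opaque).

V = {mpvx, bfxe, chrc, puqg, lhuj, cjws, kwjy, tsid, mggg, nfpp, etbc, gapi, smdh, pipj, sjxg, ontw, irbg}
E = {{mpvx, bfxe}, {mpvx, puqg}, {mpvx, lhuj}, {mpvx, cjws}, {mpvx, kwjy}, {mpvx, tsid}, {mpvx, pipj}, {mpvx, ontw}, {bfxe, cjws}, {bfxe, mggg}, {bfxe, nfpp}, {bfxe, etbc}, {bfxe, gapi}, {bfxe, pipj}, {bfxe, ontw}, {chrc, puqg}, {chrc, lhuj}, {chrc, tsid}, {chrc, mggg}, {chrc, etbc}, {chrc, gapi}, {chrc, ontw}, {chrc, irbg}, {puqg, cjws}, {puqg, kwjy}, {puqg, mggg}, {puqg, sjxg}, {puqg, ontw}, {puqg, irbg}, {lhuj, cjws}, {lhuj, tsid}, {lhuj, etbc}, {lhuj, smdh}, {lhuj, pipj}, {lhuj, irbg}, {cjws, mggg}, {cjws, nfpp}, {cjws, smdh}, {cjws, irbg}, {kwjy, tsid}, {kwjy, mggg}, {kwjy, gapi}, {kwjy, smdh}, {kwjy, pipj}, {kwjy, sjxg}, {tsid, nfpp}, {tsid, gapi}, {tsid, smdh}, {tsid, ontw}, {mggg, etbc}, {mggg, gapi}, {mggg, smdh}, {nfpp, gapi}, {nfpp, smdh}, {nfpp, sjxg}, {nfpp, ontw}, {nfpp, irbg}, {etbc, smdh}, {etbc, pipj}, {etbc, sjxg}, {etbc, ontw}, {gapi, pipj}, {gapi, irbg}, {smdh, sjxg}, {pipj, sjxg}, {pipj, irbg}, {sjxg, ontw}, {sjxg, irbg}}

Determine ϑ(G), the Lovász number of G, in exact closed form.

Vertex nfpp has 8 neighbors: bfxe, cjws, tsid, gapi, smdh, sjxg, ontw, irbg.
N(pipj) = {mpvx, bfxe, lhuj, kwjy, etbc, gapi, sjxg, irbg}, |N(pipj)| = 8.
Vertex smdh has 8 neighbors: lhuj, cjws, kwjy, tsid, mggg, nfpp, etbc, sjxg.
deg(tsid) = 8; N(tsid) = {mpvx, chrc, lhuj, kwjy, nfpp, gapi, smdh, ontw}.
Every vertex has degree 8 (N=17); Paley(17): SR with (k,λ,μ)=(8,3,4).
The 3 distinct eigenvalues: [8.0, 1.5616, -2.5616].
−17·(-sqrt(17)/2 - 1/2) / ((8)−(-sqrt(17)/2 - 1/2)) = sqrt(17) = ϑ(G).
Numerically 4.123106.

sqrt(17)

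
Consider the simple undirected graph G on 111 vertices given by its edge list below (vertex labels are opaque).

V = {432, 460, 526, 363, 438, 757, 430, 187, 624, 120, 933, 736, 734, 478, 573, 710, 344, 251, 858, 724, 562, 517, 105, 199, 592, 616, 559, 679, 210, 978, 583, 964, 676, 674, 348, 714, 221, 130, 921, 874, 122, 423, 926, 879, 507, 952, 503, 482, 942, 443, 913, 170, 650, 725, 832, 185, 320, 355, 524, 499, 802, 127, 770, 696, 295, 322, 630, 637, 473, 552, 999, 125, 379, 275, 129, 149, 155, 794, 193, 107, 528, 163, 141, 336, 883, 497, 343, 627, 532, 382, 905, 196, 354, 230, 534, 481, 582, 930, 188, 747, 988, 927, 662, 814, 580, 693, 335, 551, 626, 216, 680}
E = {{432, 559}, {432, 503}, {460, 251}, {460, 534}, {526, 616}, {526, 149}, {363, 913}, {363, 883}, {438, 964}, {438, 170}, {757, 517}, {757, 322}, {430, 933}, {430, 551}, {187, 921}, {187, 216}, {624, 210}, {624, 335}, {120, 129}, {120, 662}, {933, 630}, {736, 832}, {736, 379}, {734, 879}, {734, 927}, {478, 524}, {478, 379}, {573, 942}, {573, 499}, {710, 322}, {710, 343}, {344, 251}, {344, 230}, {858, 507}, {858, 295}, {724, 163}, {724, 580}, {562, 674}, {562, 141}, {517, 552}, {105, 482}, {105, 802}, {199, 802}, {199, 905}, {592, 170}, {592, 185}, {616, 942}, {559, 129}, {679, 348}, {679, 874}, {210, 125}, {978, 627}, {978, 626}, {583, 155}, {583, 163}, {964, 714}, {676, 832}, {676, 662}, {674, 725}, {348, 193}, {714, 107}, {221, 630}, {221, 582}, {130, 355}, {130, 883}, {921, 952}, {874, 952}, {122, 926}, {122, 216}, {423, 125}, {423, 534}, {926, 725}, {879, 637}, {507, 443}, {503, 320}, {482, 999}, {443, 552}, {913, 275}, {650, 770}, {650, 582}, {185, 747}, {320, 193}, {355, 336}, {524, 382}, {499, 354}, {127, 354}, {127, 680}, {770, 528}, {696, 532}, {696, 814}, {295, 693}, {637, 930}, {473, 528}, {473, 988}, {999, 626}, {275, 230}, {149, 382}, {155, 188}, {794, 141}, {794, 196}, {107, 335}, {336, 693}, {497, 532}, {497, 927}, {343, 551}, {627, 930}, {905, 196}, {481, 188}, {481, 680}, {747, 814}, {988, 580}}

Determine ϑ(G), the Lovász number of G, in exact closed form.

Vertex 320 has 2 neighbors: 503, 193.
Vertex 430 has 2 neighbors: 933, 551.
Vertex 988 has 2 neighbors: 473, 580.
deg(832) = 2; N(832) = {736, 676}.
deg(v) = 2 for all v (|V|=111); a single 111-cycle (edge-transitive).
A has 56 distinct eigenvalues ≈ [2.0, 1.996797, 1.987197, 1.971232, 1.948952, 1.920429, 1.885755, 1.84504, 1.798414, 1.746028, 1.688049, 1.624662, 1.556072, 1.482496, 1.404172, 1.321349, 1.234294, 1.143286, 1.048615, 0.950584, 0.849509, 0.745713, 0.639528, 0.531294, 0.421359, 0.310073, 0.197795, 0.084882, -0.028302, -0.141395, -0.254036, -0.365862, -0.476517, -0.585646, -0.692898, -0.797931, -0.900407, -1.0, -1.096389, -1.189266, -1.278334, -1.363307, -1.443912, -1.519892, -1.591004, -1.657019, -1.717727, -1.772931, -1.822457, -1.866145, -1.903855, -1.935466, -1.960877, -1.980007, -1.992795, -1.999199].
λ_max=2, λ_min=-2*cos(pi/111); ϑ = −111·λ_min/(λ_max−λ_min) = 111*cos(pi/111)/(cos(pi/111) + 1).
≈ 55.4888841 (to 7 d.p.).
Check 55 ≤ 111*cos(pi/111)/(cos(pi/111) + 1) ≤ 56: both strict.

111*cos(pi/111)/(cos(pi/111) + 1)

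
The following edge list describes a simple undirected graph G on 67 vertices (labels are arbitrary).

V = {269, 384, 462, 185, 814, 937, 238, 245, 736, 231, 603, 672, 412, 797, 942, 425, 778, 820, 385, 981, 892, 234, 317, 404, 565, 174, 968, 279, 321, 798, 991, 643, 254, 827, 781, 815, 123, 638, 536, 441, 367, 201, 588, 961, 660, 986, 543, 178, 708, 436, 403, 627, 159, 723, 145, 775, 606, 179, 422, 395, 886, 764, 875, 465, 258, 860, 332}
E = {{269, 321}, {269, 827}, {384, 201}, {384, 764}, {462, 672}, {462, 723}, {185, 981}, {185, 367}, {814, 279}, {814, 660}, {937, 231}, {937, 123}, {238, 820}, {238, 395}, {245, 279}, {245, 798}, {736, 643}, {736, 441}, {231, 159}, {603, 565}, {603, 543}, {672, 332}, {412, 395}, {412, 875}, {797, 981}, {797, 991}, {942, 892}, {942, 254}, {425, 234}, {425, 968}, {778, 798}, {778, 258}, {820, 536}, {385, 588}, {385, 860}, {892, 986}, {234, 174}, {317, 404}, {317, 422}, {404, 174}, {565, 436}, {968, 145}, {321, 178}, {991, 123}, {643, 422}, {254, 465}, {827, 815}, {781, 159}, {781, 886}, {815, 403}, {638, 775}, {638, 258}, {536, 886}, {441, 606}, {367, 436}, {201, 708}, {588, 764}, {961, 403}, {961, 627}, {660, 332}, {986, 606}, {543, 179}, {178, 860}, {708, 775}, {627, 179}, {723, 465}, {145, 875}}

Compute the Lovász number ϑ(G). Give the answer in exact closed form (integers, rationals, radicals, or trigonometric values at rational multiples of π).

Vertex 179 has 2 neighbors: 543, 627.
deg(892) = 2; N(892) = {942, 986}.
deg(367) = 2; N(367) = {185, 436}.
deg(178) = 2; N(178) = {321, 860}.
67-vertex 2-regular graph: the odd cycle C_{67}.
Distinct eigenvalues (to 3 d.p.): [2.0, 1.991, 1.965, 1.921, 1.861, 1.784, 1.692, 1.584, 1.463, 1.329, 1.183, 1.027, 0.862, 0.689, 0.51, 0.327, 0.141, -0.047, -0.234, -0.419, -0.6, -0.776, -0.945, -1.106, -1.257, -1.398, -1.525, -1.64, -1.74, -1.825, -1.893, -1.945, -1.98, -1.998].
Lovász: ϑ = −67(-2*cos(pi/67))/(2+-(-1)*2*cos(pi/67)) = 67*cos(pi/67)/(cos(pi/67) + 1).
≈ 33.48158 (to 5 d.p.).
Sandwich: α(G)=33 ≤ ϑ(G)=67*cos(pi/67)/(cos(pi/67) + 1) ≤ χ(Ḡ)=34 (both strict).

67*cos(pi/67)/(cos(pi/67) + 1)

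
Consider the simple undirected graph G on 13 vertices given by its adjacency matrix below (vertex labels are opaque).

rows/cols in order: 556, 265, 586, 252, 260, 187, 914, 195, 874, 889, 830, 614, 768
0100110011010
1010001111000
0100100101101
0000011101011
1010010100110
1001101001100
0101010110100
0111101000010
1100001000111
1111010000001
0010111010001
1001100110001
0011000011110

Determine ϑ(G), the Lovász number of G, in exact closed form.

sqrt(13)

N(252) = {187, 914, 195, 889, 614, 768}, |N(252)| = 6.
Vertex 830 has 6 neighbors: 586, 260, 187, 914, 874, 768.
deg(195) = 6; N(195) = {265, 586, 252, 260, 914, 614}.
N(187) = {556, 252, 260, 914, 889, 830}, |N(187)| = 6.
6-regular, N=13; Paley(13): SR with (k,λ,μ)=(6,2,3).
A has 3 distinct eigenvalues ≈ [6.0, 1.30278, -2.30278].
With N=13: ϑ(G) = 13·(-(-sqrt(13)/2 - 1/2))/(6−(-sqrt(13)/2 - 1/2)) = sqrt(13).
≈ 3.60555128 (to 8 d.p.).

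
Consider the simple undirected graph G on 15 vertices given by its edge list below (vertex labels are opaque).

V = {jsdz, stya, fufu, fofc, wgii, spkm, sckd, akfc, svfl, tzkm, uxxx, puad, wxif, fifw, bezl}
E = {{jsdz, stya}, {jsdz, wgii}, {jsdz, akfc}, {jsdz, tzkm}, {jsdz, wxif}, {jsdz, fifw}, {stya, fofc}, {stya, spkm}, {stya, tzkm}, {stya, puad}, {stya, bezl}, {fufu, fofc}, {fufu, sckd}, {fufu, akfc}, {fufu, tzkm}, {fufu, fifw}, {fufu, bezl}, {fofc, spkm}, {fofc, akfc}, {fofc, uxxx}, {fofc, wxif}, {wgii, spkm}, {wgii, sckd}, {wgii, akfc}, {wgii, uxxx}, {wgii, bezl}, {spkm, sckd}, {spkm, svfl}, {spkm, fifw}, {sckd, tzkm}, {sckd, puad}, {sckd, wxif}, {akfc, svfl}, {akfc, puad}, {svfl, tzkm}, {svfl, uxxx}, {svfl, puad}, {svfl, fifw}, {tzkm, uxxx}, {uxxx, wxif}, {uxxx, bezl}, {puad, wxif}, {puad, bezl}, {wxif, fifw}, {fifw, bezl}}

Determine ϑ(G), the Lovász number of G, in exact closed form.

N(tzkm) = {jsdz, stya, fufu, sckd, svfl, uxxx}, |N(tzkm)| = 6.
Vertex puad has 6 neighbors: stya, sckd, akfc, svfl, wxif, bezl.
Vertex fufu has 6 neighbors: fofc, sckd, akfc, tzkm, fifw, bezl.
N(svfl) = {spkm, akfc, tzkm, uxxx, puad, fifw}, |N(svfl)| = 6.
deg(v) = 6 for all v (|V|=15); Kneser K(6,2) on C(6,2)=15 vertices.
A has 3 distinct eigenvalues ≈ [6.0, 1.0, -3.0].
Lovász (edge-transitive): ϑ = −15·(-3)/((6)−(-3)) = 5.
= 5.0000000… (decimal).

5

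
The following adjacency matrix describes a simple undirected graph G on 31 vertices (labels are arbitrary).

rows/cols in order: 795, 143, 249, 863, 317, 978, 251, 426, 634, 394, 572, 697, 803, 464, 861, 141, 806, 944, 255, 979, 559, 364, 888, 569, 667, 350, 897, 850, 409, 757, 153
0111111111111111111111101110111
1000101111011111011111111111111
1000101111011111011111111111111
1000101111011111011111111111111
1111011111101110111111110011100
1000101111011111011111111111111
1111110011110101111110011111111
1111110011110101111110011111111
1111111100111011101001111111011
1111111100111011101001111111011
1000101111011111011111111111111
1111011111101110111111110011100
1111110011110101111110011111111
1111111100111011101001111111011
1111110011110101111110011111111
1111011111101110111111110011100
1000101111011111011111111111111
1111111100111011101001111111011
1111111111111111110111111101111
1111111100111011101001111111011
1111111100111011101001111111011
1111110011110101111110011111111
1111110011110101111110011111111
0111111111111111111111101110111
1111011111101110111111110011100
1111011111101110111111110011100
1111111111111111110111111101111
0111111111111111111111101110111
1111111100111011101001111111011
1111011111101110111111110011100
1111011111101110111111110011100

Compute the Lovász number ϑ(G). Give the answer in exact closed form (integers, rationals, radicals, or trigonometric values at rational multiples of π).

7

deg(795) = 28; N(795) = {143, 249, 863, 317, 978, 251, 426, 634, 394, 572, 697, 803, 464, 861, 141, 806, 944, 255, 979, 559, 364, 888, 667, 350, 897, 409, 757, 153}.
deg(569) = 28; N(569) = {143, 249, 863, 317, 978, 251, 426, 634, 394, 572, 697, 803, 464, 861, 141, 806, 944, 255, 979, 559, 364, 888, 667, 350, 897, 409, 757, 153}.
deg(317) = 24; N(317) = {795, 143, 249, 863, 978, 251, 426, 634, 394, 572, 803, 464, 861, 806, 944, 255, 979, 559, 364, 888, 569, 897, 850, 409}.
deg(944) = 24; N(944) = {795, 143, 249, 863, 317, 978, 251, 426, 572, 697, 803, 861, 141, 806, 255, 364, 888, 569, 667, 350, 897, 850, 757, 153}.
G = K_{7,7,6,6,3,2}: α = 7 = χ(Ḡ), so ϑ = 7.
ϑ(G) ≈ 7.00000.
7 ≤ 7 ≤ 7: collapsed.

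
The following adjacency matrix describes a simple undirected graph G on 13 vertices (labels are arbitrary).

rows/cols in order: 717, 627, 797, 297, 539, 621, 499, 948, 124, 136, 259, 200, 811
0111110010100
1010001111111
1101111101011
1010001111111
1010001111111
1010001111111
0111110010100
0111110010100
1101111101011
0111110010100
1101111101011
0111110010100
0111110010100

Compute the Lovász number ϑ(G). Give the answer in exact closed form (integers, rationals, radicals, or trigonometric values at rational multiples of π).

N(811) = {627, 797, 297, 539, 621, 124, 259}, |N(811)| = 7.
N(124) = {717, 627, 297, 539, 621, 499, 948, 136, 200, 811}, |N(124)| = 10.
N(259) = {717, 627, 297, 539, 621, 499, 948, 136, 200, 811}, |N(259)| = 10.
deg(621) = 9; N(621) = {717, 797, 499, 948, 124, 136, 259, 200, 811}.
Complete multipartite on [6, 4, 3]: sandwich collapses at ϑ=6.
Numerically 6.0000.
Sandwich: α(G)=6 ≤ ϑ(G)=6 ≤ χ(Ḡ)=6 (collapsed).

6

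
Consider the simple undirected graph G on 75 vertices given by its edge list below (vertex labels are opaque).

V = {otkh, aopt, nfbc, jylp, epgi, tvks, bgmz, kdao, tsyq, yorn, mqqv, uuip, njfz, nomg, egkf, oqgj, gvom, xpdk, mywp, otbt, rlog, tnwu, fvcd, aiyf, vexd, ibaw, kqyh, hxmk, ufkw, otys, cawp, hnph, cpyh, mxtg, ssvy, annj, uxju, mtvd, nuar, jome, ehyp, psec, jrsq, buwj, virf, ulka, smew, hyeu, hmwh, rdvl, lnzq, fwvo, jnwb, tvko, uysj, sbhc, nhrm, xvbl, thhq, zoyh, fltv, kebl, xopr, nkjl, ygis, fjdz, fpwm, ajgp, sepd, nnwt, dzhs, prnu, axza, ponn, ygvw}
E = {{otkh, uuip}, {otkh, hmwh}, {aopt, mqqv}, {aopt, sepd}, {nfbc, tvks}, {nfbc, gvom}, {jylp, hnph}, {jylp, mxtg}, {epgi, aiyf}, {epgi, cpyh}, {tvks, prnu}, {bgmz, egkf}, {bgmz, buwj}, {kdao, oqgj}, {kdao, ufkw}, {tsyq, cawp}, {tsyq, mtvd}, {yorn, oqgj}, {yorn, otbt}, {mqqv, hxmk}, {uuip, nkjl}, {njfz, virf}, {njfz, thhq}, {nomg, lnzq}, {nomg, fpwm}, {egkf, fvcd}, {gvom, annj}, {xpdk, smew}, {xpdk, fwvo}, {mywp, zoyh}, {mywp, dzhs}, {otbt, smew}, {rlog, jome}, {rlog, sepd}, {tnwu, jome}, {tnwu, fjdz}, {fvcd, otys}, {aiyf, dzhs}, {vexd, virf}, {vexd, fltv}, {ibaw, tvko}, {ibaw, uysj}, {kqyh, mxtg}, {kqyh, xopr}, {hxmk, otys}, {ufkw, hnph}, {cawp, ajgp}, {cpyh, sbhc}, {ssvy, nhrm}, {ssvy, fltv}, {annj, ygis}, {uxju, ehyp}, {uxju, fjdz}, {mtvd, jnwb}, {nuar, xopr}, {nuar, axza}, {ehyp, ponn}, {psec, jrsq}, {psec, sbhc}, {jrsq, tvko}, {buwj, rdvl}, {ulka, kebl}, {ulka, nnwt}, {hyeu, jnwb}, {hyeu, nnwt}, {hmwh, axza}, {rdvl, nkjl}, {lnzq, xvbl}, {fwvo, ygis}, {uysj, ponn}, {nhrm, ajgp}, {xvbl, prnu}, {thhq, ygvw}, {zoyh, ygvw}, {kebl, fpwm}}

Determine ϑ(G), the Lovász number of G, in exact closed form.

75*cos(pi/75)/(cos(pi/75) + 1)

Vertex ulka has 2 neighbors: kebl, nnwt.
N(aopt) = {mqqv, sepd}, |N(aopt)| = 2.
N(ufkw) = {kdao, hnph}, |N(ufkw)| = 2.
Vertex tnwu has 2 neighbors: jome, fjdz.
G on 75 vertices is 2-regular; connected 2-regular on 75 ⇒ C_{75}.
A has 38 distinct eigenvalues ≈ [2.0, 1.993, 1.972, 1.9372, 1.8888, 1.8271, 1.7526, 1.6658, 1.5674, 1.4579, 1.3383, 1.2092, 1.0717, 0.9266, 0.775, 0.618, 0.4567, 0.2922, 0.1256, -0.0419, -0.2091, -0.3748, -0.5378, -0.6971, -0.8516, -1.0, -1.1414, -1.2748, -1.3993, -1.514, -1.618, -1.7107, -1.7914, -1.8596, -1.9146, -1.9563, -1.9842, -1.9982].
λ_max=2, λ_min=-2*cos(pi/75); ϑ = −75·λ_min/(λ_max−λ_min) = 75*cos(pi/75)/(cos(pi/75) + 1).
ϑ(G) ≈ 37.4835.
Lovász sandwich 37 ≤ 75*cos(pi/75)/(cos(pi/75) + 1) ≤ 38: both strict.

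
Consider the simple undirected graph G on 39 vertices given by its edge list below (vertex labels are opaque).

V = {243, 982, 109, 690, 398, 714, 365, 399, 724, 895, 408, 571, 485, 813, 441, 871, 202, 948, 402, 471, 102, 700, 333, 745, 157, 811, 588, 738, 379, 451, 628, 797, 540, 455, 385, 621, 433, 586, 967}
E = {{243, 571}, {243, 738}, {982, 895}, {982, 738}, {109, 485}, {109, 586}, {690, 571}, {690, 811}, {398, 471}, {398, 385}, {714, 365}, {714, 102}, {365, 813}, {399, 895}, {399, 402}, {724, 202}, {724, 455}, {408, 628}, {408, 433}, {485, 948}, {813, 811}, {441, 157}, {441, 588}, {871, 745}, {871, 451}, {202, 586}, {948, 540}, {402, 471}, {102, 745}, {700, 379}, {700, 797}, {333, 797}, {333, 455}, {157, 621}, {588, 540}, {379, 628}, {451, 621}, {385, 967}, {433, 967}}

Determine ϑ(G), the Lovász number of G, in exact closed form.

deg(948) = 2; N(948) = {485, 540}.
N(202) = {724, 586}, |N(202)| = 2.
deg(811) = 2; N(811) = {690, 813}.
N(724) = {202, 455}, |N(724)| = 2.
Regular of degree 2 on 39 vertices: connected 2-regular on 39 ⇒ C_{39}.
The 20 distinct eigenvalues: [2.0, 1.974, 1.897, 1.771, 1.599, 1.385, 1.136, 0.857, 0.556, 0.241, -0.081, -0.4, -0.709, -1.0, -1.265, -1.497, -1.69, -1.84, -1.942, -1.994].
ϑ = −N·λ_min/(λ_max−λ_min) = −39·(-2*cos(pi/39))/(2−(-2*cos(pi/39))) = 39*cos(pi/39)/(cos(pi/39) + 1).
ϑ(G) ≈ 19.46833.
19 ≤ 39*cos(pi/39)/(cos(pi/39) + 1) ≤ 20: both strict.

39*cos(pi/39)/(cos(pi/39) + 1)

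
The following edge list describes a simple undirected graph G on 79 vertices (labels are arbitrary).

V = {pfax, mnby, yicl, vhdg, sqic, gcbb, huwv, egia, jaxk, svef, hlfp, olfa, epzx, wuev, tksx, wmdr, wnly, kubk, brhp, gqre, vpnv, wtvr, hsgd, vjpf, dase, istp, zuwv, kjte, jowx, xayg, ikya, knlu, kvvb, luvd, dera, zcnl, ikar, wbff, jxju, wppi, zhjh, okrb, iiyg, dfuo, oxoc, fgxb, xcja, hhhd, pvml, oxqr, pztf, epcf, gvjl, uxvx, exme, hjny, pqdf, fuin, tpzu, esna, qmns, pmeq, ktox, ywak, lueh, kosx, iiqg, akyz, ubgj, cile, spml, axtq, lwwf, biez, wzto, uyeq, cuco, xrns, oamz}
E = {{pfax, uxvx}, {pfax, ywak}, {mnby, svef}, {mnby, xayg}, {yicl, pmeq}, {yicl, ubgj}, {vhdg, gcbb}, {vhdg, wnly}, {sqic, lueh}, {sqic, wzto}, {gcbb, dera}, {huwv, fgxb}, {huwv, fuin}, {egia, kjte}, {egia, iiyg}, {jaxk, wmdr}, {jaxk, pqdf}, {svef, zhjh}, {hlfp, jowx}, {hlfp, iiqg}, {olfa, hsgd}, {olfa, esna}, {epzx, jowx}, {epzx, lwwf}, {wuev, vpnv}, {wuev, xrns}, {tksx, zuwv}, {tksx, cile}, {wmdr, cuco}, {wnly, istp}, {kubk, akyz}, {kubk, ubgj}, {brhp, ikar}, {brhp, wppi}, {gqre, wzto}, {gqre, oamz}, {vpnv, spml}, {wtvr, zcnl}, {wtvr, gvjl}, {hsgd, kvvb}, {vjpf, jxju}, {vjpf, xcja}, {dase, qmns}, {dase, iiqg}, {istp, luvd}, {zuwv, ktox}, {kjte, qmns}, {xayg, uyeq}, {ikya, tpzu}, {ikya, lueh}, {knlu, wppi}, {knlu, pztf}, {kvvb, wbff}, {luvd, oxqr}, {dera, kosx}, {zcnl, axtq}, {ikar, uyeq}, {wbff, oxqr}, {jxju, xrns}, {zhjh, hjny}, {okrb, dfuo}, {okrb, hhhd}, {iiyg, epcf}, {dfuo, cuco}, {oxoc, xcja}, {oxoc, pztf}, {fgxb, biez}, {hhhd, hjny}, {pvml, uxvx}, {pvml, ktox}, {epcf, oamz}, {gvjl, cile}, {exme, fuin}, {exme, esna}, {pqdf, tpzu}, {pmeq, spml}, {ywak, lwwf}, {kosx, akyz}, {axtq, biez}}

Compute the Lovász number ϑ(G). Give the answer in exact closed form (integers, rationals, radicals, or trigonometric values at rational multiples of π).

79*cos(pi/79)/(cos(pi/79) + 1)

N(okrb) = {dfuo, hhhd}, |N(okrb)| = 2.
Vertex kubk has 2 neighbors: akyz, ubgj.
deg(jaxk) = 2; N(jaxk) = {wmdr, pqdf}.
Vertex cuco has 2 neighbors: wmdr, dfuo.
79-vertex 2-regular graph: this is C_{79}, the 79-cycle.
spec(A) ≈ [2.0, 1.994, 1.975, 1.943, 1.9, 1.844, 1.777, 1.698, 1.609, 1.509, 1.4, 1.282, 1.156, 1.023, 0.883, 0.738, 0.588, 0.434, 0.277, 0.119, -0.04, -0.199, -0.356, -0.511, -0.663, -0.811, -0.954, -1.09, -1.22, -1.342, -1.456, -1.56, -1.655, -1.739, -1.812, -1.873, -1.923, -1.961, -1.986, -1.998] (distinct, 3 d.p.).
With N=79: ϑ(G) = 79·(-(-1)*2*cos(pi/79))/(2−(-2*cos(pi/79))) = 79*cos(pi/79)/(cos(pi/79) + 1).
≈ 39.484379 (to 6 d.p.).
α=39, χ(Ḡ)=40; ϑ=79*cos(pi/79)/(cos(pi/79) + 1) lies between (both strict).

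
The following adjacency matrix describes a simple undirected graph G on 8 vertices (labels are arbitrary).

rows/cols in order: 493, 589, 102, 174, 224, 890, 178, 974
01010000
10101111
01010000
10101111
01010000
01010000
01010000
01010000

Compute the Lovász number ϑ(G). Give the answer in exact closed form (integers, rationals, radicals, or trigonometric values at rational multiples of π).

Vertex 890 has 2 neighbors: 589, 174.
Vertex 589 has 6 neighbors: 493, 102, 224, 890, 178, 974.
N(178) = {589, 174}, |N(178)| = 2.
Vertex 493 has 2 neighbors: 589, 174.
Complete 2-partite, parts [6, 2]: perfect, ϑ = α = 6.
ϑ(G) ≈ 6.00000000.
Lovász sandwich 6 ≤ 6 ≤ 6: collapsed.

6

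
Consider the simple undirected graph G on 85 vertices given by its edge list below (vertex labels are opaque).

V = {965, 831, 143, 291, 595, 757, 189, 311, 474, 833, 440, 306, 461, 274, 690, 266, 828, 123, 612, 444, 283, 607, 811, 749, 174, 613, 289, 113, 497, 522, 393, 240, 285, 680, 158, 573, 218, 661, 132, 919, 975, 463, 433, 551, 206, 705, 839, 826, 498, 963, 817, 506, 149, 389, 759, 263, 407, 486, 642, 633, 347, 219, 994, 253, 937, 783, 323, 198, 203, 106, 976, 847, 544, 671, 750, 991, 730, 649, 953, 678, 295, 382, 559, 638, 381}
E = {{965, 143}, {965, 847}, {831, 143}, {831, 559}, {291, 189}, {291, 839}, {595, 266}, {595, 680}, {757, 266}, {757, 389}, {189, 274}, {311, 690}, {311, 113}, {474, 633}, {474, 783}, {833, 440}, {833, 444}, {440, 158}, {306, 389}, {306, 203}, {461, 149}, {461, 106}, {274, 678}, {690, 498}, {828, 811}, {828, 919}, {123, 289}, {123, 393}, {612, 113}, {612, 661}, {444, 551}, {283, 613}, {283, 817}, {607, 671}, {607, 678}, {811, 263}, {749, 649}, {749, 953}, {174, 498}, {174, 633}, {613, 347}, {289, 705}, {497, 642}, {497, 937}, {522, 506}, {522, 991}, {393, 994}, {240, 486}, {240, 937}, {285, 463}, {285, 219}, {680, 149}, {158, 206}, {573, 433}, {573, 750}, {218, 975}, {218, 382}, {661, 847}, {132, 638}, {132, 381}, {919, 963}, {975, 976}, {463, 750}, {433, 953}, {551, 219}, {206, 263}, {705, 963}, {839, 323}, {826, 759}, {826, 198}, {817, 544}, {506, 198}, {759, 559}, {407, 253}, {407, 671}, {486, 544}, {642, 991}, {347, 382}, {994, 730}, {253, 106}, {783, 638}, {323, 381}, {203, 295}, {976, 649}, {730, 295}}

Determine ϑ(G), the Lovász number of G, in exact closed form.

85*cos(pi/85)/(cos(pi/85) + 1)

Vertex 253 has 2 neighbors: 407, 106.
Vertex 158 has 2 neighbors: 440, 206.
N(218) = {975, 382}, |N(218)| = 2.
deg(595) = 2; N(595) = {266, 680}.
Every vertex has degree 2 (N=85); connected 2-regular on 85 ⇒ C_{85}.
The 43 distinct eigenvalues: [2.0, 1.994538, 1.978183, 1.951024, 1.913209, 1.864944, 1.806494, 1.738178, 1.660368, 1.57349, 1.478018, 1.374473, 1.263422, 1.14547, 1.021262, 0.891477, 0.756822, 0.618034, 0.47587, 0.331108, 0.184537, 0.036958, -0.110823, -0.257998, -0.403765, -0.547326, -0.687898, -0.824713, -0.957023, -1.084107, -1.205269, -1.319849, -1.42722, -1.526797, -1.618034, -1.700434, -1.773547, -1.836974, -1.890368, -1.933437, -1.965946, -1.987718, -1.998634].
With N=85: ϑ(G) = 85·(-(-1)*2*cos(pi/85))/(2−(-2*cos(pi/85))) = 85*cos(pi/85)/(cos(pi/85) + 1).
= 42.48548… (decimal).
Check 42 ≤ 85*cos(pi/85)/(cos(pi/85) + 1) ≤ 43: both strict.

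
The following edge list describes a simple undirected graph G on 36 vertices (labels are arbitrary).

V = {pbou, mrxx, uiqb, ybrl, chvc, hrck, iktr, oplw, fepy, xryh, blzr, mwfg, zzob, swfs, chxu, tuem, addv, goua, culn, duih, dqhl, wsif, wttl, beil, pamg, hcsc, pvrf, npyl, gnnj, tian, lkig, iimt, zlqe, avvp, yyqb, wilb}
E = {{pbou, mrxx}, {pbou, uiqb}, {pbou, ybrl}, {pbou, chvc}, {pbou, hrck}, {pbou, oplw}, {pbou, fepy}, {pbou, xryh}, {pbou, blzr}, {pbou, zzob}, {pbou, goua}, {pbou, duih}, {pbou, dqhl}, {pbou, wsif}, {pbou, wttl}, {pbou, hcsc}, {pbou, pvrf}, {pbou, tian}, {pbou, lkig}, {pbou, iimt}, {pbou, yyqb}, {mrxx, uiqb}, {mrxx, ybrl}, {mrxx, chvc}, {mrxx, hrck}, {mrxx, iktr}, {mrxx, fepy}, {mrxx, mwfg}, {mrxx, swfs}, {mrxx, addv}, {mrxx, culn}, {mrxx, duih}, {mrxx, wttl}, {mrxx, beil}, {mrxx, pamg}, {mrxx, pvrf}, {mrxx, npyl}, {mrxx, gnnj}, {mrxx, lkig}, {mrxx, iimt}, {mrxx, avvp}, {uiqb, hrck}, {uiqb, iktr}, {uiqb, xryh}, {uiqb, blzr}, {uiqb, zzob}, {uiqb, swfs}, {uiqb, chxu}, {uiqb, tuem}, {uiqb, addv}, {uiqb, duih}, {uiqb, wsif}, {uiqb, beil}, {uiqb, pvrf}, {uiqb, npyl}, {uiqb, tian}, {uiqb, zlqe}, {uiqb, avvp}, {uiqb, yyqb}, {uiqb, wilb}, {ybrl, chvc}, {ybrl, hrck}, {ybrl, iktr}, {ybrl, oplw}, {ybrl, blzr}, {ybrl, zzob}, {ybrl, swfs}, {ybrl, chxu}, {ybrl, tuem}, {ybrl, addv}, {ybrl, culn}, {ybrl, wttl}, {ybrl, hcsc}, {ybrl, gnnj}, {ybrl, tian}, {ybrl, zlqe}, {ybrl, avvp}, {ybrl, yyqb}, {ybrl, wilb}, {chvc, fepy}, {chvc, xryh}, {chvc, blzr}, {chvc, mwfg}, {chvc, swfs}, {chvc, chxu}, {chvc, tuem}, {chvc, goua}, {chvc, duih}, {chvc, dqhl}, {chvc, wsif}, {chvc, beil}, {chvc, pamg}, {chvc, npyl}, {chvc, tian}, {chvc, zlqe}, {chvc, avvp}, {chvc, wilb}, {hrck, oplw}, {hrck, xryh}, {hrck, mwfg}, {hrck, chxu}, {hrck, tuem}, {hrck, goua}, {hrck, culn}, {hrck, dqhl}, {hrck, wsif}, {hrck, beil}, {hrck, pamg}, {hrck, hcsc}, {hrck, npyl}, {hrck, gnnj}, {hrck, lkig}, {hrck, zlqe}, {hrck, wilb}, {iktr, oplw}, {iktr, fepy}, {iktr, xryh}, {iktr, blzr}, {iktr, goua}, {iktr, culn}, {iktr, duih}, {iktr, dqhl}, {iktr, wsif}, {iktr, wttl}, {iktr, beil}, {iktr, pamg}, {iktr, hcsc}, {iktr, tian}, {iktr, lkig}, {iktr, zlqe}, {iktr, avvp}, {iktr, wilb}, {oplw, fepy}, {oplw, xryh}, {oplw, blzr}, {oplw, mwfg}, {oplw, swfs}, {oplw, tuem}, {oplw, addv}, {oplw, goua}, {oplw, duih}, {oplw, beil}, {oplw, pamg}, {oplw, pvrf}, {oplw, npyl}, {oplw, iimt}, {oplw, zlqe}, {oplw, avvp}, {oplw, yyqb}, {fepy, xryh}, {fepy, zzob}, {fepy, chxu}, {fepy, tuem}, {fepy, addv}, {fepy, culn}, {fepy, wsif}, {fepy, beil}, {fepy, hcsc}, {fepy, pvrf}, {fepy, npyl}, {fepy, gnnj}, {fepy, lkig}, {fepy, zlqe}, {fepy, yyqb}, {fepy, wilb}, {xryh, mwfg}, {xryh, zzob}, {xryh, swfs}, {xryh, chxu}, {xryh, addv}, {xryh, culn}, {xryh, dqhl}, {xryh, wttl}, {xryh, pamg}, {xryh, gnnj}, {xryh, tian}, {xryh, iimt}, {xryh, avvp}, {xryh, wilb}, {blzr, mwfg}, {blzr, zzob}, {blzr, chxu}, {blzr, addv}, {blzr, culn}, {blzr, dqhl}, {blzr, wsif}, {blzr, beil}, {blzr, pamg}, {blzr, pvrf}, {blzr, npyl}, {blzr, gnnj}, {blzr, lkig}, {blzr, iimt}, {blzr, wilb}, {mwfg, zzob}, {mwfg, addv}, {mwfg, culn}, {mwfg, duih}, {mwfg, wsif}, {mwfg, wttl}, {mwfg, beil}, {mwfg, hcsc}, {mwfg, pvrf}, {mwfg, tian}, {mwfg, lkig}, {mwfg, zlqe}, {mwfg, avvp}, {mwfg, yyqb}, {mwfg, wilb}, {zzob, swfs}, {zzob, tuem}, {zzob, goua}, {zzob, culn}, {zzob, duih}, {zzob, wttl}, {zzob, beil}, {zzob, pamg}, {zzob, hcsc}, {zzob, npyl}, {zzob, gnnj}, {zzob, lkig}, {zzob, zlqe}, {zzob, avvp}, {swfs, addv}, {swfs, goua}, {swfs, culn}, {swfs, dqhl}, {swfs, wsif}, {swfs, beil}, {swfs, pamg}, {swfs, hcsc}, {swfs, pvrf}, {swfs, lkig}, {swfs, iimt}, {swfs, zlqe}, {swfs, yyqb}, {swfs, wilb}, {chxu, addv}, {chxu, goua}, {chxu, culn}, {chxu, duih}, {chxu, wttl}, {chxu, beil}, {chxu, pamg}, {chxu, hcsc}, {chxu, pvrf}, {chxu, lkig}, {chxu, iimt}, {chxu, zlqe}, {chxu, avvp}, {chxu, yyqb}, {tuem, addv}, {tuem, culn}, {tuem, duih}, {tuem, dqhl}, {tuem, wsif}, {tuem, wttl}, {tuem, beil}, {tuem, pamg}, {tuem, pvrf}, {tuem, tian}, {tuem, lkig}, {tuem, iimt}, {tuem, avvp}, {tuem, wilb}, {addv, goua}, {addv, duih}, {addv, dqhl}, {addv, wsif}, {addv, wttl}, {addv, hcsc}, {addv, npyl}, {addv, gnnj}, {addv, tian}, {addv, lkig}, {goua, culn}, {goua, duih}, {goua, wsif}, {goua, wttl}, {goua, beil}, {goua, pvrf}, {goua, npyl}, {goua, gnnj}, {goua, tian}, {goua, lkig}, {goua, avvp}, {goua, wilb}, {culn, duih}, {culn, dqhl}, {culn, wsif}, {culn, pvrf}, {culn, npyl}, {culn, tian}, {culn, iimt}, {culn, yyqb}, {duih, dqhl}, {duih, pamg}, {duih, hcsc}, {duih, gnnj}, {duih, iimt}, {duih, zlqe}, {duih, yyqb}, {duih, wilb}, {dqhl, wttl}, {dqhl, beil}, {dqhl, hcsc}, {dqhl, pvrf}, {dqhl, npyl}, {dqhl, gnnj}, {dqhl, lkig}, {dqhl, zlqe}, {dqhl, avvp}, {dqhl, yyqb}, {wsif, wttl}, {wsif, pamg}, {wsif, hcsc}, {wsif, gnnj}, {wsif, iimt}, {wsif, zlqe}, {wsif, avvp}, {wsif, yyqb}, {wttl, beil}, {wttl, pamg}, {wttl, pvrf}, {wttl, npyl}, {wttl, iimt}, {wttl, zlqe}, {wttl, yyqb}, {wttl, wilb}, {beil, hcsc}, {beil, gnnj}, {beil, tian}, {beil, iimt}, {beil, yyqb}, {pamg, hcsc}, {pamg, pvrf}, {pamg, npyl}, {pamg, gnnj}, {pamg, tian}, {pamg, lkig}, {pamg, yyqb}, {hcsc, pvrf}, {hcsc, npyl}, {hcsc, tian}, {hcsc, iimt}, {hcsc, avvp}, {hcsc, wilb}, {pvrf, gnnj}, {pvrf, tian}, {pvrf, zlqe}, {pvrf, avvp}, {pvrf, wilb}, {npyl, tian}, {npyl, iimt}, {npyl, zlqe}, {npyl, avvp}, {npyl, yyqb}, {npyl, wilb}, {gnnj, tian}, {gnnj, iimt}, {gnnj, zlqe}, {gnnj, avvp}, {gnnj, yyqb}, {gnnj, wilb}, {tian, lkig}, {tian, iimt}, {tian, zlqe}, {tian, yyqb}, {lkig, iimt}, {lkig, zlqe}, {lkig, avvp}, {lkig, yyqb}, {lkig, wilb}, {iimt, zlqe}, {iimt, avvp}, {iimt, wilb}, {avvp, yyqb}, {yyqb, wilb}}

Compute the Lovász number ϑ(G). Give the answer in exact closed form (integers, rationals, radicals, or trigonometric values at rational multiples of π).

8

deg(wilb) = 21; N(wilb) = {uiqb, ybrl, chvc, hrck, iktr, fepy, xryh, blzr, mwfg, swfs, tuem, goua, duih, wttl, hcsc, pvrf, npyl, gnnj, lkig, iimt, yyqb}.
N(npyl) = {mrxx, uiqb, chvc, hrck, oplw, fepy, blzr, zzob, addv, goua, culn, dqhl, wttl, pamg, hcsc, tian, iimt, zlqe, avvp, yyqb, wilb}, |N(npyl)| = 21.
deg(duih) = 21; N(duih) = {pbou, mrxx, uiqb, chvc, iktr, oplw, mwfg, zzob, chxu, tuem, addv, goua, culn, dqhl, pamg, hcsc, gnnj, iimt, zlqe, yyqb, wilb}.
deg(culn) = 21; N(culn) = {mrxx, ybrl, hrck, iktr, fepy, xryh, blzr, mwfg, zzob, swfs, chxu, tuem, goua, duih, dqhl, wsif, pvrf, npyl, tian, iimt, yyqb}.
Every vertex has degree 21 (N=36); Kneser K(9,2) on C(9,2)=36 vertices.
Distinct eigenvalues (to 4 d.p.): [21.0, 1.0, -6.0].
Lovász (edge-transitive): ϑ = −36·(-6)/((21)−(-6)) = 8.
≈ 8.0000000 (to 7 d.p.).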